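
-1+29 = 28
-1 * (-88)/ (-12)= -22/ 3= -7.33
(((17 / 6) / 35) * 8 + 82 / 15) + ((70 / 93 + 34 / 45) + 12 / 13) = 1084822 / 126945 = 8.55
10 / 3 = 3.33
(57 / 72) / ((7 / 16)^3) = 9728 / 1029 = 9.45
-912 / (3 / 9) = -2736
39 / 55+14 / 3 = 887 / 165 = 5.38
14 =14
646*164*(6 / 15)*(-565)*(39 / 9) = -311263472 / 3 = -103754490.67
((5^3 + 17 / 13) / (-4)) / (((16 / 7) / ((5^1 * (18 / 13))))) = -258615 / 2704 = -95.64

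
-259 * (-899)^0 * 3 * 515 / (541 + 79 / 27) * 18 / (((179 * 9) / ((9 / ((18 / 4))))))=-3086910 / 187771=-16.44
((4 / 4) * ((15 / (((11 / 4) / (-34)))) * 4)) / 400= -1.85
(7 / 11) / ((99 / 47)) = 329 / 1089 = 0.30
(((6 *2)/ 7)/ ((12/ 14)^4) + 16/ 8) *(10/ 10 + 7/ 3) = 2795/ 162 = 17.25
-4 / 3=-1.33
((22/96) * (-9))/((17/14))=-231/136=-1.70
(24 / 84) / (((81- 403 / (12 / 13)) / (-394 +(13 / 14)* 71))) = 55116 / 209083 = 0.26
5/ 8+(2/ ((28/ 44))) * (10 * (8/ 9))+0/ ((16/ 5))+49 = 39091/ 504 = 77.56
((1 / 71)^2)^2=1 / 25411681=0.00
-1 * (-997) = 997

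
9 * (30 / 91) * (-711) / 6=-31995 / 91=-351.59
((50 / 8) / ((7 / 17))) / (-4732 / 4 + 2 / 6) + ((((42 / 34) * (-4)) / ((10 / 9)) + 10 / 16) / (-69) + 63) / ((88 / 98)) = 39128279803 / 557319840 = 70.21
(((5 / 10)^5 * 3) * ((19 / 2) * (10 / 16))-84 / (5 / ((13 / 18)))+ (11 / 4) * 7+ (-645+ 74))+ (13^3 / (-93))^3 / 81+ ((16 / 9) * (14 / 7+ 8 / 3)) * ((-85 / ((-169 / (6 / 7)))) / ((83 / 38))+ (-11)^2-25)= 168431316400265623 / 2339583914903040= 71.99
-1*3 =-3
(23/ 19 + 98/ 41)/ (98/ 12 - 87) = -1530/ 33497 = -0.05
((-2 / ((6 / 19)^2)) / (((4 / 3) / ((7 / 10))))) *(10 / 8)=-2527 / 192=-13.16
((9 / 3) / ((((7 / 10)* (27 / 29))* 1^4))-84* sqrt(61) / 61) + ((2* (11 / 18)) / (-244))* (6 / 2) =70529 / 15372-84* sqrt(61) / 61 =-6.17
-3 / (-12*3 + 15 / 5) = 1 / 11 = 0.09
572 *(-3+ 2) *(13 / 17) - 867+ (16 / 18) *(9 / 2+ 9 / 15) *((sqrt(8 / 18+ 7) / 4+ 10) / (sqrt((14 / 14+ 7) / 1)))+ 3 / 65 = -1441324 / 1105+ 17 *sqrt(2) *(sqrt(67)+ 120) / 180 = -1287.24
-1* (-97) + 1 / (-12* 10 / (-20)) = 583 / 6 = 97.17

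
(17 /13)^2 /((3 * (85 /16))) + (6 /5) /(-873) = 8682 /81965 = 0.11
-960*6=-5760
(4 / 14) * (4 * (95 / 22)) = 4.94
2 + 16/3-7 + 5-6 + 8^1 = 22/3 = 7.33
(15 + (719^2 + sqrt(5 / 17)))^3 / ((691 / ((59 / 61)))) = 804197931389479 * sqrt(85) / 12181639 + 138583676593075786288 / 716567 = 193400076658064.59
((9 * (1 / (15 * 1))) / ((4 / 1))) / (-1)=-3 / 20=-0.15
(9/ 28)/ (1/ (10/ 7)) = 45/ 98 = 0.46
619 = 619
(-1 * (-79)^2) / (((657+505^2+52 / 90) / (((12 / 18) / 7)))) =-93615 / 40270006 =-0.00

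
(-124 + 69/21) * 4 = -3380/7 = -482.86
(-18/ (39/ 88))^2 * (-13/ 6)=-46464/ 13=-3574.15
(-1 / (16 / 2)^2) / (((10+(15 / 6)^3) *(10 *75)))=-1 / 1230000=-0.00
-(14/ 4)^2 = -49/ 4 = -12.25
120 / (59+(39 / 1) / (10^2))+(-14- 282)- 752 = -6212072 / 5939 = -1045.98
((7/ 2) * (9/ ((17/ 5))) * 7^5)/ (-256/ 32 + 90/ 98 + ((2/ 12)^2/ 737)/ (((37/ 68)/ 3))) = -21222048393315/ 965130664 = -21988.78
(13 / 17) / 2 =13 / 34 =0.38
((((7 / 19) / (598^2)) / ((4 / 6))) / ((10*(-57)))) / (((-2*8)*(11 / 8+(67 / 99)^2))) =68607 / 742157080352480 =0.00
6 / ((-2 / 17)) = -51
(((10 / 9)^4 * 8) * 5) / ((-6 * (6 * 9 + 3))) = -200000 / 1121931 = -0.18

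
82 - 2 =80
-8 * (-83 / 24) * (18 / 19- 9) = -4233 / 19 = -222.79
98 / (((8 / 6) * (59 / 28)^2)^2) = 33882912 / 12117361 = 2.80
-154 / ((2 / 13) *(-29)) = 1001 / 29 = 34.52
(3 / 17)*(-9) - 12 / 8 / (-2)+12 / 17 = -9 / 68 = -0.13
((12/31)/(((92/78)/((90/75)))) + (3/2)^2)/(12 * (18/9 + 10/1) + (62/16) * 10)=37701/2606015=0.01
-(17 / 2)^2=-289 / 4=-72.25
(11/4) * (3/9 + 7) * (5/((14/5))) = 3025/84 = 36.01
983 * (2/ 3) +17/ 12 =2627/ 4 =656.75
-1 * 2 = -2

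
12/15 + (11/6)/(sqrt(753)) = 11 * sqrt(753)/4518 + 4/5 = 0.87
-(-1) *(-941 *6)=-5646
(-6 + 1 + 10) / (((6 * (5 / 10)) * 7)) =5 / 21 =0.24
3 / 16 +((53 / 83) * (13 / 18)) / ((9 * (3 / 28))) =0.67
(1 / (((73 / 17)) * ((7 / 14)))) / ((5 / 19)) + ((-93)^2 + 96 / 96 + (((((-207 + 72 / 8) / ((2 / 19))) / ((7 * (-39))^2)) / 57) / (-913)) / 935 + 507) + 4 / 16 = 9159.02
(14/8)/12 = 7/48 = 0.15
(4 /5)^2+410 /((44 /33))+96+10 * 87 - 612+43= 35257 /50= 705.14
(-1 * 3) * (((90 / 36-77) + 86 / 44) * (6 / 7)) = 2052 / 11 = 186.55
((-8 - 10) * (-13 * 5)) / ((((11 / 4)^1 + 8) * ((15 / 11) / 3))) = 10296 / 43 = 239.44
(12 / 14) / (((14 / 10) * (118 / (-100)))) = -1500 / 2891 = -0.52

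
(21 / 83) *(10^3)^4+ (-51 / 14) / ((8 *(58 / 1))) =136415999999995767 / 539168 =253012048192.76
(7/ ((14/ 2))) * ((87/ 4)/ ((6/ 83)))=2407/ 8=300.88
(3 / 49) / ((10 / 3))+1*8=3929 / 490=8.02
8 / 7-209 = -1455 / 7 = -207.86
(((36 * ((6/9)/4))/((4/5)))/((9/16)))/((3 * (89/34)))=1360/801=1.70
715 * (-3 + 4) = 715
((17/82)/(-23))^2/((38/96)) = 3468/16895731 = 0.00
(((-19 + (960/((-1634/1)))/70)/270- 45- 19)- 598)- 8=-1034675809/1544130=-670.07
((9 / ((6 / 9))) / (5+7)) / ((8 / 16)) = 9 / 4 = 2.25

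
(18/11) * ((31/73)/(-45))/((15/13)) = -806/60225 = -0.01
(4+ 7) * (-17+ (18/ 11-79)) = -1038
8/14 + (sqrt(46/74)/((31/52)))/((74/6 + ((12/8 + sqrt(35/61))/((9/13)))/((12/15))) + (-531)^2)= -97344 * sqrt(1816885)/5767832778679900775 + 26495512992 * sqrt(851)/164795222247997165 + 4/7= 0.57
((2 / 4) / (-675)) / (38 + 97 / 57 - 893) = 19 / 21887100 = 0.00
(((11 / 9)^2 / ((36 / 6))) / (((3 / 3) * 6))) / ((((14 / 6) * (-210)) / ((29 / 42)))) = -3509 / 60011280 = -0.00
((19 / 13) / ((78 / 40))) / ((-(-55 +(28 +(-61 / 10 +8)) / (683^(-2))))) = -3800 / 70716188127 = -0.00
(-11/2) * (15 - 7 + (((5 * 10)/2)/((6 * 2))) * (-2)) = -253/12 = -21.08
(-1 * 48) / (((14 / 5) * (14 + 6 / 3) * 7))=-15 / 98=-0.15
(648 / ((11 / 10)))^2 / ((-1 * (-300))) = 139968 / 121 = 1156.76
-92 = -92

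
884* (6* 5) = 26520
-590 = -590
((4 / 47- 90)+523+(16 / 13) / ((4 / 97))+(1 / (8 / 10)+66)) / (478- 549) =-1295763 / 173524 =-7.47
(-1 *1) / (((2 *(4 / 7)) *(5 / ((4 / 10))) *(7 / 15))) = -3 / 20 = -0.15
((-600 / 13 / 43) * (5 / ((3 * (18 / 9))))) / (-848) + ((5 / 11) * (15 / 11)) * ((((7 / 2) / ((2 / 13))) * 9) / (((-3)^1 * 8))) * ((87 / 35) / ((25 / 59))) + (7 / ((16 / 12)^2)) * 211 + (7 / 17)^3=2254006768868979 / 2817992251360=799.86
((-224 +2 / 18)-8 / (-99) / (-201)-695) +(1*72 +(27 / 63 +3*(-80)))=-151336373 / 139293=-1086.46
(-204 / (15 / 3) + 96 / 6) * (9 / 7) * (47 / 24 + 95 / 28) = -83607 / 490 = -170.63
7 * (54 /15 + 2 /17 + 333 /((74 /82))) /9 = 221767 /765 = 289.89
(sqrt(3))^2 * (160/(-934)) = -240/467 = -0.51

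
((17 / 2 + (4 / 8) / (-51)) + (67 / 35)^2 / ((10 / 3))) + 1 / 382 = 9.59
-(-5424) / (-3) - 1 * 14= -1822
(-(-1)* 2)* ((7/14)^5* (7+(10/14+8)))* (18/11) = 45/28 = 1.61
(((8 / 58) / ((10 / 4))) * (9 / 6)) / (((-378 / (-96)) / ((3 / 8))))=8 / 1015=0.01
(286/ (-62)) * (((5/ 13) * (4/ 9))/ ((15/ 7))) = -308/ 837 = -0.37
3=3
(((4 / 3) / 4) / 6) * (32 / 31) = 16 / 279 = 0.06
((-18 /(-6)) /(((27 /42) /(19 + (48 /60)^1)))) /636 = 77 /530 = 0.15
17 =17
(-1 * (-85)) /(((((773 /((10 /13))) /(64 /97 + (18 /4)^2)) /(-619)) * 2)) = -2134327475 /3899012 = -547.40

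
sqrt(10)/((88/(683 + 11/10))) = 6841 * sqrt(10)/880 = 24.58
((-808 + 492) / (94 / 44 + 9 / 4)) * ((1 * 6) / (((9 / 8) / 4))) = -889856 / 579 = -1536.88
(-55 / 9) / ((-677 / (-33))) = -605 / 2031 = -0.30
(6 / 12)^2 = 0.25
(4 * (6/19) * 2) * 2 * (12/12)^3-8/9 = 712/171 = 4.16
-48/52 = -12/13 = -0.92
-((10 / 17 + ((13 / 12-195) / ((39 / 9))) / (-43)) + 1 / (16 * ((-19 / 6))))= -178801 / 111112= -1.61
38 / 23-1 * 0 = 38 / 23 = 1.65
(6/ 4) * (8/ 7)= 12/ 7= 1.71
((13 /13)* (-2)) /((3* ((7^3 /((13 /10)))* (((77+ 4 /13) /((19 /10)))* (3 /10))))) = -3211 /15512175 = -0.00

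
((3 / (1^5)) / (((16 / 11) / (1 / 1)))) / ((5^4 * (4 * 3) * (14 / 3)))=33 / 560000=0.00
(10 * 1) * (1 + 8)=90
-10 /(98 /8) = -40 /49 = -0.82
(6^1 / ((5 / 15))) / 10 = 9 / 5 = 1.80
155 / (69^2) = 155 / 4761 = 0.03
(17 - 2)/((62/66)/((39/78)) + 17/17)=99/19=5.21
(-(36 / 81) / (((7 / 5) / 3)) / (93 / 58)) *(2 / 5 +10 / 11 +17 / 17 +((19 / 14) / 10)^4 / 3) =-848958340399 / 618968196000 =-1.37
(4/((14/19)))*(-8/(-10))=4.34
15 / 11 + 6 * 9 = 609 / 11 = 55.36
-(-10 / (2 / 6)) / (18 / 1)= 5 / 3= 1.67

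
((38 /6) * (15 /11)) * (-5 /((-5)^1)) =95 /11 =8.64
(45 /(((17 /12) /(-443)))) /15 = -15948 /17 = -938.12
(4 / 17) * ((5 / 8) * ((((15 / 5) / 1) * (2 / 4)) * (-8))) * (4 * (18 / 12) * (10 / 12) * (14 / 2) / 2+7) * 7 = -302.65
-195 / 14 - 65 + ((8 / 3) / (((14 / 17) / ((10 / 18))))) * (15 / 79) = -782255 / 9954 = -78.59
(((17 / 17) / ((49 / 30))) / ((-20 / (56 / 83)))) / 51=-0.00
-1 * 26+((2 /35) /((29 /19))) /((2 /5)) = -25.91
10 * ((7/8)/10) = 7/8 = 0.88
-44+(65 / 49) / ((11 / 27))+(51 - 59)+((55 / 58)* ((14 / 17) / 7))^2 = -6383995902 / 131003411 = -48.73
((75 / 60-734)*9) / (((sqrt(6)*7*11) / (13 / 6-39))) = 647751*sqrt(6) / 1232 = 1287.87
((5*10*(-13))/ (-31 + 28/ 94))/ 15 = 1.41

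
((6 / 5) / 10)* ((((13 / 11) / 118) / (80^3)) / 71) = 39 / 1179622400000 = 0.00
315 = 315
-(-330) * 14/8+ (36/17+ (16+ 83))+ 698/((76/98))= 1019821/646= 1578.67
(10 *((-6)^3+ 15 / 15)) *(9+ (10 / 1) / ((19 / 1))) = -389150 / 19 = -20481.58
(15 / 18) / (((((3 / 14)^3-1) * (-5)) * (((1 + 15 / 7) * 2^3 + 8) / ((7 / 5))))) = 0.01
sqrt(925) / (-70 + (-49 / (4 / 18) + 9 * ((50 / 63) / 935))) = -13090 * sqrt(37) / 760509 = -0.10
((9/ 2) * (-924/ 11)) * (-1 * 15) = 5670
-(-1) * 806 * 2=1612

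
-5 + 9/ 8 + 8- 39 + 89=433/ 8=54.12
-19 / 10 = -1.90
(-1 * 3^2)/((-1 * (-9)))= -1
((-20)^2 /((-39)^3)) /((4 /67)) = -6700 /59319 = -0.11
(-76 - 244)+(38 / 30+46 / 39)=-20641 / 65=-317.55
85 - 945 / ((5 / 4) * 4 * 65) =5336 / 65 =82.09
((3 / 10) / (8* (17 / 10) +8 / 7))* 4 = 7 / 86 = 0.08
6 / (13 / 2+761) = 12 / 1535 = 0.01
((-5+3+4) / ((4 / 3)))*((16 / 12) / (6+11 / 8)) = 16 / 59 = 0.27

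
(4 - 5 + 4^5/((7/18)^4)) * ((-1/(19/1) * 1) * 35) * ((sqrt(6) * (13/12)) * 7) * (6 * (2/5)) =-1397409299 * sqrt(6)/931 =-3676627.01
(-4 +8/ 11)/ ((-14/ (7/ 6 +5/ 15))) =0.35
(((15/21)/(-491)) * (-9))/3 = 15/3437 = 0.00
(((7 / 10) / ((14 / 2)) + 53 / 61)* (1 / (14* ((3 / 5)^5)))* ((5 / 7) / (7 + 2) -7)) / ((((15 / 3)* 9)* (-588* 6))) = 2684125 / 69187004712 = 0.00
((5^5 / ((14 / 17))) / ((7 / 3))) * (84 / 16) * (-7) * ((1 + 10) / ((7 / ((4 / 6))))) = -1753125 / 28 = -62611.61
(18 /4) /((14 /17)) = 153 /28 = 5.46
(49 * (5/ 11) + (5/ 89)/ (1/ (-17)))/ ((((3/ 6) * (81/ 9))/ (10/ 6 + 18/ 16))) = 699145/ 52866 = 13.22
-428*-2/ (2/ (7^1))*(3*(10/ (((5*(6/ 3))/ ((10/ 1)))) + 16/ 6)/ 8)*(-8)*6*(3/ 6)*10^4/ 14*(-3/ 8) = 91485000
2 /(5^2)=0.08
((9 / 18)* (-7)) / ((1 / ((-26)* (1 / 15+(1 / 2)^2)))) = 1729 / 60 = 28.82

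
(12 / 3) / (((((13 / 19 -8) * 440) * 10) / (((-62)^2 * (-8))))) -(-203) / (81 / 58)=461892982 / 3096225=149.18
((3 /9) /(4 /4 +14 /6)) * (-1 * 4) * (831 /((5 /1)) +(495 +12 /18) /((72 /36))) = -12421 /75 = -165.61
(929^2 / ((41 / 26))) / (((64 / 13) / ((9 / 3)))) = 437561787 / 1312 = 333507.46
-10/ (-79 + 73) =5/ 3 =1.67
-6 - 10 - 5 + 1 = -20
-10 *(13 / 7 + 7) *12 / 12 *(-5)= 3100 / 7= 442.86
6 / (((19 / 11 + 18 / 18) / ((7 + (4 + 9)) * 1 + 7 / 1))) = 297 / 5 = 59.40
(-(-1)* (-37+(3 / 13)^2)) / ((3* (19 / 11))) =-68684 / 9633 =-7.13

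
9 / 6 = 3 / 2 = 1.50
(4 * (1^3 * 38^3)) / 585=219488 / 585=375.19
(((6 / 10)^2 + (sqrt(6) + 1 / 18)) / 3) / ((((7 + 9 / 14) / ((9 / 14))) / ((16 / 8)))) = 187 / 8025 + 6 * sqrt(6) / 107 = 0.16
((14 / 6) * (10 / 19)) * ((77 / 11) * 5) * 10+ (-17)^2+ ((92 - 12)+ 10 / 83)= 3779809 / 4731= 798.95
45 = 45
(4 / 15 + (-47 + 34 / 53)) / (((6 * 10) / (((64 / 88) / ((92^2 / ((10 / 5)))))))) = -36643 / 277566300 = -0.00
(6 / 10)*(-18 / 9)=-6 / 5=-1.20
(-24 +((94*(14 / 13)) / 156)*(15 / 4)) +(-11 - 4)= -36.57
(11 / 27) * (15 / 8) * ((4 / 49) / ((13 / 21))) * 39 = 55 / 14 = 3.93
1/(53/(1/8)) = 1/424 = 0.00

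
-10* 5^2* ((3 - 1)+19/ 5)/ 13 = -1450/ 13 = -111.54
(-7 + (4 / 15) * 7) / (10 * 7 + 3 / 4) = -308 / 4245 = -0.07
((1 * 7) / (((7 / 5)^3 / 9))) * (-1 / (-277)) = 1125 / 13573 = 0.08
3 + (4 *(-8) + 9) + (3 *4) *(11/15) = -56/5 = -11.20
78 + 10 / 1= 88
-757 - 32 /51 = -38639 /51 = -757.63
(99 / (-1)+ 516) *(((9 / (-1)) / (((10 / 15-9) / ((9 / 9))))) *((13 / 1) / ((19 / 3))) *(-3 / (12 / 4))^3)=-439101 / 475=-924.42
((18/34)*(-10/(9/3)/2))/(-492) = 0.00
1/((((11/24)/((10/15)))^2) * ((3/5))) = 1280/363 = 3.53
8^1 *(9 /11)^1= 72 /11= 6.55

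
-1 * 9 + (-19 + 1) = -27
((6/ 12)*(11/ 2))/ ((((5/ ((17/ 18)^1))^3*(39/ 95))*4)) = 1026817/ 90979200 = 0.01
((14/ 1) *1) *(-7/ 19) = -98/ 19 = -5.16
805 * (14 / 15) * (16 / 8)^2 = 9016 / 3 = 3005.33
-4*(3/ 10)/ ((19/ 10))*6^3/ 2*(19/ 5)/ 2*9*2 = -11664/ 5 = -2332.80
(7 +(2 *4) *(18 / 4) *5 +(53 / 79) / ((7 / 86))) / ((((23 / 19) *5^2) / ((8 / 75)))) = 16411288 / 23848125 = 0.69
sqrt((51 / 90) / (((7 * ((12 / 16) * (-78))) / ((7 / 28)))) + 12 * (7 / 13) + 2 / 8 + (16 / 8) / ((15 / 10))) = sqrt(134898855) / 4095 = 2.84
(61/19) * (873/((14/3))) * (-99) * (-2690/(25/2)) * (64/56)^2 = 544581366912/32585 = 16712639.77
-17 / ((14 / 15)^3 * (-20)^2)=-2295 / 43904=-0.05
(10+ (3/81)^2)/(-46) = -317/1458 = -0.22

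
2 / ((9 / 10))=20 / 9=2.22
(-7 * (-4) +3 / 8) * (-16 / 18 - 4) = -138.72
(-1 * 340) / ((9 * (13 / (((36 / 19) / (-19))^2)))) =-48960 / 1694173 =-0.03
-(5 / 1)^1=-5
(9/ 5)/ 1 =9/ 5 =1.80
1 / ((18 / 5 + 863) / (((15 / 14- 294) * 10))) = -102525 / 30331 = -3.38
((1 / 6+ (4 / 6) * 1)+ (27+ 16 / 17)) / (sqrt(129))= 2935 * sqrt(129) / 13158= 2.53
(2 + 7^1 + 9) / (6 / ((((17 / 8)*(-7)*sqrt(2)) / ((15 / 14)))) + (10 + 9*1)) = 2698920*sqrt(2) / 250429129 + 237310038 / 250429129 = 0.96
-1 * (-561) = 561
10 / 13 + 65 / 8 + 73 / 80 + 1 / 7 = 72433 / 7280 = 9.95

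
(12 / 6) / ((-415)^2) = 2 / 172225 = 0.00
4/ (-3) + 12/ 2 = 14/ 3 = 4.67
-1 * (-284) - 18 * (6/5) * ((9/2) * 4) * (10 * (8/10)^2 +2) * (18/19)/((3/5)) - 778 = -536818/95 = -5650.72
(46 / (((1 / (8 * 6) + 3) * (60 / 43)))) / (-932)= -1978 / 168925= -0.01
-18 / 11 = -1.64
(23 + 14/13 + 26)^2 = 423801/169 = 2507.70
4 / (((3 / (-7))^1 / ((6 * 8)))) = -448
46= 46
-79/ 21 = -3.76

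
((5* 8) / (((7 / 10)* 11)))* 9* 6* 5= 108000 / 77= 1402.60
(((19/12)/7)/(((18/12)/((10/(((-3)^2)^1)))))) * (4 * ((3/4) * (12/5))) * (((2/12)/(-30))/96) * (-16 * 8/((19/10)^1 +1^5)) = 0.00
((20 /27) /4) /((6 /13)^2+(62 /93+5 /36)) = 3380 /18591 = 0.18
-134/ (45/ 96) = -4288/ 15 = -285.87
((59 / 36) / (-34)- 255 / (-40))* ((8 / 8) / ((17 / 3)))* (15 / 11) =440 / 289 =1.52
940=940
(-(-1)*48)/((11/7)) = 336/11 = 30.55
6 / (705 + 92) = 6 / 797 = 0.01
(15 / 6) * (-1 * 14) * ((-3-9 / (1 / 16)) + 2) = 5075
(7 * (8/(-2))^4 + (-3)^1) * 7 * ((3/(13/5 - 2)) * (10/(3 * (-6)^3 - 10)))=-44725/47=-951.60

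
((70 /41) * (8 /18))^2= 78400 /136161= 0.58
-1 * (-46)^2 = -2116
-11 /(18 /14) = -8.56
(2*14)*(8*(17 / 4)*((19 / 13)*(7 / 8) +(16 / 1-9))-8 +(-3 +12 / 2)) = 100639 / 13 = 7741.46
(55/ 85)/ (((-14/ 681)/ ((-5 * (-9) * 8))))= -11330.92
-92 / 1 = -92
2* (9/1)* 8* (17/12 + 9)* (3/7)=4500/7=642.86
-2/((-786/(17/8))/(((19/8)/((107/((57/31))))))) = 6137/27809728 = 0.00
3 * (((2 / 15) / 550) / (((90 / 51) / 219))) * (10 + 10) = 1.81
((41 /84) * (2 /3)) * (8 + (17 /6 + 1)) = 2911 /756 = 3.85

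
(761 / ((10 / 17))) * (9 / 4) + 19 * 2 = 117953 / 40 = 2948.82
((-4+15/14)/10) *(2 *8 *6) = -984/35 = -28.11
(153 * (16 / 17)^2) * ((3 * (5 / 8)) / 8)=540 / 17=31.76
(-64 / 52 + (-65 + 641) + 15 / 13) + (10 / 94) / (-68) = 23928387 / 41548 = 575.92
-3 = -3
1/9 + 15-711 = -6263/9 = -695.89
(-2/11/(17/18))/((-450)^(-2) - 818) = 7290000/30975614813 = 0.00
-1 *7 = -7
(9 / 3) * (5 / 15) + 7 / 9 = 16 / 9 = 1.78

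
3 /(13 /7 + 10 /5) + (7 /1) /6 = 35 /18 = 1.94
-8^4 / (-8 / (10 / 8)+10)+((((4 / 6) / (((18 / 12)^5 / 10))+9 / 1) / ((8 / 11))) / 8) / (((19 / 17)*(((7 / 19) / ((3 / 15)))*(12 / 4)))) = -5572490213 / 4898880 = -1137.50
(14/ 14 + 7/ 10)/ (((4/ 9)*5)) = 153/ 200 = 0.76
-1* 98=-98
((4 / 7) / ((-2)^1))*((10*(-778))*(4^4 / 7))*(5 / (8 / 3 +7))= 59750400 / 1421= 42048.14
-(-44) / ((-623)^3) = -44 / 241804367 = -0.00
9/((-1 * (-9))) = 1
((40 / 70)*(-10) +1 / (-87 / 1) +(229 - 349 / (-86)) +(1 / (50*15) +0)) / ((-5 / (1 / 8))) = -744148427 / 130935000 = -5.68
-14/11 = -1.27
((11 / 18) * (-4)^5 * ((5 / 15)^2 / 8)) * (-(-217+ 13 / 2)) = -148192 / 81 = -1829.53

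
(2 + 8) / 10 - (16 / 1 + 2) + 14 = -3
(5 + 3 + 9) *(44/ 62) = 374/ 31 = 12.06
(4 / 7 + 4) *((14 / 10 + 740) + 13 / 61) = 3390.23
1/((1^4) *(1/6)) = 6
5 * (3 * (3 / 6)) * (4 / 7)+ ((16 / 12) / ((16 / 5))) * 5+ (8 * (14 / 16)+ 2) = 1291 / 84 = 15.37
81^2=6561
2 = 2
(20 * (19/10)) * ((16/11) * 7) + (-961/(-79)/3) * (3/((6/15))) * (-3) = 513883/1738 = 295.67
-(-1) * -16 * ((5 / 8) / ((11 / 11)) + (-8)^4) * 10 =-655460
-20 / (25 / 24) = -96 / 5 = -19.20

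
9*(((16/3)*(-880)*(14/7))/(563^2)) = -84480/316969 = -0.27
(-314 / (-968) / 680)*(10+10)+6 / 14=50467 / 115192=0.44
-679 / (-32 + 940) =-0.75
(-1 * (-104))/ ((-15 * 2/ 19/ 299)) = -295412/ 15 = -19694.13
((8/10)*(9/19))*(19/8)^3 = 3249/640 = 5.08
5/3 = 1.67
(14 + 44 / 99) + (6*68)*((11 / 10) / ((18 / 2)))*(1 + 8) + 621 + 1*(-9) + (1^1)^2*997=93251 / 45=2072.24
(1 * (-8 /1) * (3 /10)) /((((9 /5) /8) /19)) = -608 /3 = -202.67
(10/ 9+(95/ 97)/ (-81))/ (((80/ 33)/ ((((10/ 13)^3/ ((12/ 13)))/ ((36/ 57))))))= 45117875/ 127471968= 0.35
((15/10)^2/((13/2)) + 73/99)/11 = 2789/28314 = 0.10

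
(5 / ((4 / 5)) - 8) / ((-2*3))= 7 / 24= 0.29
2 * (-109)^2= 23762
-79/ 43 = -1.84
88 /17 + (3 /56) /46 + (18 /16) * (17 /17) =276005 /43792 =6.30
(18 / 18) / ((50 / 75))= 3 / 2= 1.50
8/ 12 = 2/ 3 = 0.67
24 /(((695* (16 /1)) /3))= 9 /1390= 0.01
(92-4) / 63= 88 / 63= 1.40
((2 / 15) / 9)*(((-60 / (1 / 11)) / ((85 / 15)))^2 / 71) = 58080 / 20519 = 2.83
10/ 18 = 5/ 9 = 0.56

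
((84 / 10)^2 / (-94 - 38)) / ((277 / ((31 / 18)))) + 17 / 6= 215576 / 76175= 2.83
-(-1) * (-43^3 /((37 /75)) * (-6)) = 35778150 /37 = 966977.03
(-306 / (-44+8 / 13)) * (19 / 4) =12597 / 376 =33.50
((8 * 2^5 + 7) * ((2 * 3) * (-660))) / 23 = -1041480 / 23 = -45281.74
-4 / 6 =-2 / 3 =-0.67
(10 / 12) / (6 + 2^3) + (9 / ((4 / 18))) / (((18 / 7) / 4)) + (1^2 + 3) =5633 / 84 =67.06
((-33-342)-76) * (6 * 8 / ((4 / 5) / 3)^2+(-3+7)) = -306229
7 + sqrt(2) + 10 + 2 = sqrt(2) + 19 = 20.41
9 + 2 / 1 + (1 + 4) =16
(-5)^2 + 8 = 33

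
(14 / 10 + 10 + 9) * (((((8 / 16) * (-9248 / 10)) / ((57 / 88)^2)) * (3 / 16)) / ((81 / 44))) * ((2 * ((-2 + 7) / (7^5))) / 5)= -3348071936 / 12286337175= -0.27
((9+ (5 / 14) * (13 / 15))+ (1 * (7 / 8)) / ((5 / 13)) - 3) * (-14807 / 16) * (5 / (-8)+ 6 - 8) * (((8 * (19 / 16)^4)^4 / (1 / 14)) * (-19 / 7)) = -585158864033416290189470352103 / 11529215046068469760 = -50754440930.73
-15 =-15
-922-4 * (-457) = 906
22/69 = 0.32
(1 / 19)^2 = 1 / 361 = 0.00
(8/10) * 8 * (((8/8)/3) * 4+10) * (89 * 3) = 96832/5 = 19366.40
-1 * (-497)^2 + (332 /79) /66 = -643952297 /2607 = -247008.94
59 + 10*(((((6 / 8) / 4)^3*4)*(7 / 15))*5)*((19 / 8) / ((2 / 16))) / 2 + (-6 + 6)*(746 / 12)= 66401 / 1024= 64.84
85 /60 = 17 /12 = 1.42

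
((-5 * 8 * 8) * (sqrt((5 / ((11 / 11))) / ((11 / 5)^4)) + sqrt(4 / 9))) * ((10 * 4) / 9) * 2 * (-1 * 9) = 640000 * sqrt(5) / 121 + 51200 / 3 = 28893.80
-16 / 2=-8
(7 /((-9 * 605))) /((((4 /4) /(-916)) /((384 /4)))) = 205184 /1815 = 113.05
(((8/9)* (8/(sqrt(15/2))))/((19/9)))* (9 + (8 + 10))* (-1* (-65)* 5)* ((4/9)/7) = 16640* sqrt(30)/133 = 685.27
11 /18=0.61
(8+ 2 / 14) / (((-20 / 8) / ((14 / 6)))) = -38 / 5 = -7.60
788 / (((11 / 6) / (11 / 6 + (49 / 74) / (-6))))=301410 / 407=740.57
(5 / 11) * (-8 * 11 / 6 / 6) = -10 / 9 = -1.11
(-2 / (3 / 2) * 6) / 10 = -4 / 5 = -0.80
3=3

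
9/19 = 0.47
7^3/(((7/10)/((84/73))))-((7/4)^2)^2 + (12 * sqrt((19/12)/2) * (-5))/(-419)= 5 * sqrt(114)/419 + 10361687/18688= 554.58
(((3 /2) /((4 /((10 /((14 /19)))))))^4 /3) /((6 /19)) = 13928056875 /19668992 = 708.12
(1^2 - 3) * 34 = -68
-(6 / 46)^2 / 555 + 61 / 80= 238781 / 313168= 0.76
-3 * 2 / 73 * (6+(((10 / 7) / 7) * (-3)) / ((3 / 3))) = -1584 / 3577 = -0.44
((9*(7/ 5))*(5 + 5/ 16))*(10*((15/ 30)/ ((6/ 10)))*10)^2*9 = 16734375/ 4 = 4183593.75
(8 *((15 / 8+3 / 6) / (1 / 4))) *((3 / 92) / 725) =57 / 16675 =0.00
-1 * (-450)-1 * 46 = 404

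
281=281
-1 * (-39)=39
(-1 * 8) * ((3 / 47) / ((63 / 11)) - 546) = 4311128 / 987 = 4367.91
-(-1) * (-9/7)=-9/7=-1.29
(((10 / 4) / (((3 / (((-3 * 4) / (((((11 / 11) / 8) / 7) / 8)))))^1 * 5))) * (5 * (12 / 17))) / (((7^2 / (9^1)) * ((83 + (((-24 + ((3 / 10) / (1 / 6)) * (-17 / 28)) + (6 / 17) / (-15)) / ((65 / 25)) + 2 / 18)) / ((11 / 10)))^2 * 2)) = -5449639523328 / 83666309890805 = -0.07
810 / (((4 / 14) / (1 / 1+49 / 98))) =8505 / 2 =4252.50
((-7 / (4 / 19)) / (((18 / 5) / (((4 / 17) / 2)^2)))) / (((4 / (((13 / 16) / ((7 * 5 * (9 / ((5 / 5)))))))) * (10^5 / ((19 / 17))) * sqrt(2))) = -4693 * sqrt(2) / 10187596800000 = -0.00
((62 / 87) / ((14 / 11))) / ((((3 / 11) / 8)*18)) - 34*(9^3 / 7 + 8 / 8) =-8395196 / 2349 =-3573.94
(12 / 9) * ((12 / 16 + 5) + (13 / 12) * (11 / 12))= 8.99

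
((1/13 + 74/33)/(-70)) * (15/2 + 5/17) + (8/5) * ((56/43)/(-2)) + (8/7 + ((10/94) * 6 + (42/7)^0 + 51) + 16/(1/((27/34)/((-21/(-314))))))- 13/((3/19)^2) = -1727011398001/6190444260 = -278.98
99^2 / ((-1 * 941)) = -10.42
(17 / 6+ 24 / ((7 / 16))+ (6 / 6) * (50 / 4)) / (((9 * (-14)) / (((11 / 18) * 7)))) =-8107 / 3402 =-2.38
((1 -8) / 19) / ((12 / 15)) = -35 / 76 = -0.46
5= 5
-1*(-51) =51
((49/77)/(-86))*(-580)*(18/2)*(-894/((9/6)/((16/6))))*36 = -1045336320/473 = -2210013.36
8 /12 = 2 /3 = 0.67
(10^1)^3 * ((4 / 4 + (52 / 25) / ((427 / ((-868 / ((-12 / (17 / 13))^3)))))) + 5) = 1671581030 / 278343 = 6005.47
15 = 15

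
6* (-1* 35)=-210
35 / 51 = 0.69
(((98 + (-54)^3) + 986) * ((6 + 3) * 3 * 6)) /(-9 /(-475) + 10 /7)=-84234087000 /4813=-17501368.59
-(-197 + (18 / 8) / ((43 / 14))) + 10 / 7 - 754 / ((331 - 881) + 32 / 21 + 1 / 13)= 17941710153 / 90127226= 199.07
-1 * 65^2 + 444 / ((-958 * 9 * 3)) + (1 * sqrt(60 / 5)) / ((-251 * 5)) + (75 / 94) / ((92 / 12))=-39377803963 / 9320382 -2 * sqrt(3) / 1255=-4224.92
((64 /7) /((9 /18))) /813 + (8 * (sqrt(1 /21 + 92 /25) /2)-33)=-187675 /5691 + 4 * sqrt(41097) /105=-25.25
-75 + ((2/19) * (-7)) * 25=-1775/19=-93.42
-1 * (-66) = 66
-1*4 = -4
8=8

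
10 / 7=1.43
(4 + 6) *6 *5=300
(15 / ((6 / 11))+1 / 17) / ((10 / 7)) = 6559 / 340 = 19.29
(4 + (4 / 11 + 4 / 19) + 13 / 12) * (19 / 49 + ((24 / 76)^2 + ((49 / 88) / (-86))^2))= 2.76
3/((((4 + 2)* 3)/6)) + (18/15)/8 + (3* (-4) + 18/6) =-157/20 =-7.85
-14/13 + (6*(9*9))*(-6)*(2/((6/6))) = -75830/13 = -5833.08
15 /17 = 0.88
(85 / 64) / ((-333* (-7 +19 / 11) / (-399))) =-124355 / 412032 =-0.30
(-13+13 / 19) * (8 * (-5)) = 9360 / 19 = 492.63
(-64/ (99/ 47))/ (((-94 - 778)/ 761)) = 286136/ 10791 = 26.52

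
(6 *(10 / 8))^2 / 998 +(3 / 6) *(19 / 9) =39949 / 35928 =1.11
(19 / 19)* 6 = 6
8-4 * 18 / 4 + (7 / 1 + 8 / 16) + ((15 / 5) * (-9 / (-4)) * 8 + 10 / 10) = 105 / 2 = 52.50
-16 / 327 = -0.05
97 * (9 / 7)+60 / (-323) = 281559 / 2261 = 124.53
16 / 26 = 8 / 13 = 0.62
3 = 3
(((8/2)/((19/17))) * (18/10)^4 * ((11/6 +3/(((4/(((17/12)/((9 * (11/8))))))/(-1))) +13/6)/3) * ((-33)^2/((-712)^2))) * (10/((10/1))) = 0.11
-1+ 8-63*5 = -308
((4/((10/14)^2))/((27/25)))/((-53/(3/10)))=-98/2385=-0.04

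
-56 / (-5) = 56 / 5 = 11.20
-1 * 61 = -61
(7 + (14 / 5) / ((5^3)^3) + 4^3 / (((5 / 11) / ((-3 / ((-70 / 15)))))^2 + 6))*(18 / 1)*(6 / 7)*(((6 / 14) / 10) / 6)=141487131181059 / 76210791015625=1.86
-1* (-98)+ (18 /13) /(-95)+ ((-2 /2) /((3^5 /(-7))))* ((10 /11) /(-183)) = 59194022458 /604111365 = 97.99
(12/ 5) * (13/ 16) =39/ 20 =1.95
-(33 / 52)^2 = -1089 / 2704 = -0.40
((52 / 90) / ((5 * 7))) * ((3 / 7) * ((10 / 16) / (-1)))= -13 / 2940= -0.00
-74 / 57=-1.30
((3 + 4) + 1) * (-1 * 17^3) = -39304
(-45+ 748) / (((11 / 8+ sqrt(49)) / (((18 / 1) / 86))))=50616 / 2881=17.57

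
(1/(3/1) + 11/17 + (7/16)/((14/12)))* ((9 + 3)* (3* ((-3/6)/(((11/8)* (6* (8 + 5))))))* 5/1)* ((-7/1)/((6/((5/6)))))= 96775/87516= 1.11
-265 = -265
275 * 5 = 1375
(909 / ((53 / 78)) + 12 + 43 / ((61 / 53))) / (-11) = -4484605 / 35563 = -126.10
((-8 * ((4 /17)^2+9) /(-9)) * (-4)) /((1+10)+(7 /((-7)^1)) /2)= -167488 /54621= -3.07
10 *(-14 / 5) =-28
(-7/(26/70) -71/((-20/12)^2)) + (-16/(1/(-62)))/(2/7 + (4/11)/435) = 3417.47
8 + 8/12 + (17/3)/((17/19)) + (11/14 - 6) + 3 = 179/14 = 12.79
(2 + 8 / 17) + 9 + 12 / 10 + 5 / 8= 9041 / 680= 13.30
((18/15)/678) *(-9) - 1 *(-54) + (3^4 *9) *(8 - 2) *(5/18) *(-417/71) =-284094504/40115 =-7082.00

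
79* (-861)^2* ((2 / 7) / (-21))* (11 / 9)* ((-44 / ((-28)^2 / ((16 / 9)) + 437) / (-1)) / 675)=-64274716 / 888975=-72.30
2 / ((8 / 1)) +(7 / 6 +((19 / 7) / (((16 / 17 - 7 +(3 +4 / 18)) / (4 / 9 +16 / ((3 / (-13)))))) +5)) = 42533 / 588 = 72.34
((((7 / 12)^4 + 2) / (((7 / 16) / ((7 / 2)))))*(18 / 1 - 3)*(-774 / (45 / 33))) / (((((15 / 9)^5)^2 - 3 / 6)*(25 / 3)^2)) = -1225380655521 / 97361005000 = -12.59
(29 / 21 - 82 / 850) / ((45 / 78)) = 298064 / 133875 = 2.23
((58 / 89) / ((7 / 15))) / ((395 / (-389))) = -67686 / 49217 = -1.38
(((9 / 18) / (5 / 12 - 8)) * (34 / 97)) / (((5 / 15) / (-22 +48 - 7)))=-11628 / 8827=-1.32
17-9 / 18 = 33 / 2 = 16.50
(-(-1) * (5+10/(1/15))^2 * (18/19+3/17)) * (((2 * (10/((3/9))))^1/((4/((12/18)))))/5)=17442150/323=54000.46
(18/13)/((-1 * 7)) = -18/91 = -0.20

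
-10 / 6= -5 / 3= -1.67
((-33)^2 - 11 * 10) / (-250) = -979 / 250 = -3.92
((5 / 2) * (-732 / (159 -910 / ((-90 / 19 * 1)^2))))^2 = 2197213290000 / 9204291721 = 238.72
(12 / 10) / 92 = 3 / 230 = 0.01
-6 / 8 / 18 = -1 / 24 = -0.04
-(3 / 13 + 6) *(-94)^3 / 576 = 934407 / 104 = 8984.68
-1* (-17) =17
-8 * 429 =-3432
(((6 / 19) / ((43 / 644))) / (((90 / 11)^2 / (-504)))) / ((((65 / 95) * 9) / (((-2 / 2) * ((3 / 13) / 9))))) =2181872 / 14715675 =0.15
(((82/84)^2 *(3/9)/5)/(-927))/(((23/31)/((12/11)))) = -52111/517140855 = -0.00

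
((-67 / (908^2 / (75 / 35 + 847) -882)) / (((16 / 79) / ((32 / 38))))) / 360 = -3932699 / 451987200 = -0.01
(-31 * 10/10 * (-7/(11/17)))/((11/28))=853.65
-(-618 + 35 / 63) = 5557 / 9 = 617.44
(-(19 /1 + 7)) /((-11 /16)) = 416 /11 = 37.82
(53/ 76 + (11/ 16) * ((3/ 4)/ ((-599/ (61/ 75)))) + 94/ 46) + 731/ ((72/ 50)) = 1923816203357/ 3769387200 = 510.38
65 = 65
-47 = -47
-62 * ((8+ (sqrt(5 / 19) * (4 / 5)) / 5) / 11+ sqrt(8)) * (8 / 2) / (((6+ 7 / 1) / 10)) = -4960 * sqrt(2) / 13 - 19840 / 143 - 1984 * sqrt(95) / 13585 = -679.74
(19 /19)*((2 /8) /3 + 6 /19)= 0.40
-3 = -3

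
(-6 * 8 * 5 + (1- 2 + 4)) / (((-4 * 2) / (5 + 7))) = 711 / 2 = 355.50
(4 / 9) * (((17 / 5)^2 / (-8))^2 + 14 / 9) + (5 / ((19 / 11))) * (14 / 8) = 102884591 / 15390000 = 6.69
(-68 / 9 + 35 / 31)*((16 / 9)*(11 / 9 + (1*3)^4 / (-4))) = 4912820 / 22599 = 217.39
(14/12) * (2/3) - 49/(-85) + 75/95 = 31159/14535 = 2.14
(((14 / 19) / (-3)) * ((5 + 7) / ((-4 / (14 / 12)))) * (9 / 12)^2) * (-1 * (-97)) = 14259 / 304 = 46.90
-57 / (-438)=19 / 146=0.13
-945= -945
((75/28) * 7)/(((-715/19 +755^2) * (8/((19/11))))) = 1805/254138368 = 0.00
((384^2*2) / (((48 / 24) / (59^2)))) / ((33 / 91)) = 15569928192 / 11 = 1415448017.45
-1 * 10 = -10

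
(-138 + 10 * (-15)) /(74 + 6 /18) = -864 /223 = -3.87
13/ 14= 0.93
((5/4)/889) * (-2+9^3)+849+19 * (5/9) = 27541931/32004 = 860.58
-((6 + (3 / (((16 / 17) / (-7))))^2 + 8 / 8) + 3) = -130009 / 256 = -507.85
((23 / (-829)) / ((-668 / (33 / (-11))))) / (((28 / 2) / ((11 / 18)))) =-253 / 46516848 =-0.00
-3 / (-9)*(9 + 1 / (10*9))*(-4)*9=-1622 / 15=-108.13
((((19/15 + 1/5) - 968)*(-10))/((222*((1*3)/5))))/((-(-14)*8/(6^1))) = 3.89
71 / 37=1.92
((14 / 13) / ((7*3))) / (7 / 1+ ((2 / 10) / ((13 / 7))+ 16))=5 / 2253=0.00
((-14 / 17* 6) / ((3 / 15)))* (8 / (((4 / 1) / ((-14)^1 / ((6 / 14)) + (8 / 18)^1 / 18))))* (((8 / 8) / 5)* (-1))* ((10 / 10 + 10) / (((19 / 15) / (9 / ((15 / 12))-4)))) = -26059264 / 2907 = -8964.32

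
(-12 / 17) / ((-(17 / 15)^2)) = 2700 / 4913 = 0.55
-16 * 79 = -1264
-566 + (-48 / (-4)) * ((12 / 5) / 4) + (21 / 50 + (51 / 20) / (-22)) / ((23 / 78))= -14111549 / 25300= -557.77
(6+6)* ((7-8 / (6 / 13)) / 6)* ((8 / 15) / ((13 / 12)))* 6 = -3968 / 65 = -61.05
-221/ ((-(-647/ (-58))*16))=6409/ 5176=1.24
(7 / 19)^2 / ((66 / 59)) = 2891 / 23826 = 0.12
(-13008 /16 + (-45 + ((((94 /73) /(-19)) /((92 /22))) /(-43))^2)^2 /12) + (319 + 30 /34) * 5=172479750604827085347847234895 /180576481566258023296406451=955.16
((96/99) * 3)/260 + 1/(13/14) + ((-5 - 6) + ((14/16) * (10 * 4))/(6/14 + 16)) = -127966/16445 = -7.78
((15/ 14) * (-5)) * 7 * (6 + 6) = -450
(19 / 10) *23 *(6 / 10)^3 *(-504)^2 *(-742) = -1111937004864 / 625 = -1779099207.78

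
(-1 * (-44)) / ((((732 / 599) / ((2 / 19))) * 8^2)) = 6589 / 111264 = 0.06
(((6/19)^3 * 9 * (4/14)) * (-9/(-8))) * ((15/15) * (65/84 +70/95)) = 1757619/12771458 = 0.14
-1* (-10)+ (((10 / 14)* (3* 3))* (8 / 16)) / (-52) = 7235 / 728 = 9.94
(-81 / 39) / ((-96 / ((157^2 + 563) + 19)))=227079 / 416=545.86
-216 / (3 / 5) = -360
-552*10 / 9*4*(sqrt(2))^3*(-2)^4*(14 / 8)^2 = -721280*sqrt(2) / 3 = -340014.65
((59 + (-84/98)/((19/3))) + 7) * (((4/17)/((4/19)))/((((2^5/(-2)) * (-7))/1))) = 1095/1666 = 0.66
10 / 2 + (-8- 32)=-35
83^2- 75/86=592379/86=6888.13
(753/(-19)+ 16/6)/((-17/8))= 17.40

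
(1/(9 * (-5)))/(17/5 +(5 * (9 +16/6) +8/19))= -19/53142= -0.00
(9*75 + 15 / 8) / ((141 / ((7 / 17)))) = 12635 / 6392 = 1.98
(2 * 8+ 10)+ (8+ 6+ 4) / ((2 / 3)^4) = 937 / 8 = 117.12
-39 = -39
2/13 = 0.15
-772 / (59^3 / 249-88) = -192228 / 183467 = -1.05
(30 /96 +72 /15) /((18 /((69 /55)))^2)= 216361 /8712000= 0.02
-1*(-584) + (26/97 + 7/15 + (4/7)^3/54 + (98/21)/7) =2629395553/4491585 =585.40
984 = 984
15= 15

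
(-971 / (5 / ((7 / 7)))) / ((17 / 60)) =-11652 / 17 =-685.41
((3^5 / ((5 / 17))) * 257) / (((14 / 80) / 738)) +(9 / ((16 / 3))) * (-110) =895440095.52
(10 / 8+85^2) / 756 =9635 / 1008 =9.56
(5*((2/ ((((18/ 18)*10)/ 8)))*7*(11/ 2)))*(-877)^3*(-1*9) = 1869786440676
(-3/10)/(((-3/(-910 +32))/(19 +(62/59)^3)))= -1817692231/1026895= -1770.09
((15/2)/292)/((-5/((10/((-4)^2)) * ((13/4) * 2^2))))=-195/4672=-0.04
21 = 21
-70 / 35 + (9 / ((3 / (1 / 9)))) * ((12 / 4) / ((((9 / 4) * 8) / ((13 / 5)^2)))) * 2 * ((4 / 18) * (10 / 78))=-2404 / 1215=-1.98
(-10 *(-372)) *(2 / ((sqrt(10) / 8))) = 5952 *sqrt(10) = 18821.88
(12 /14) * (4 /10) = 12 /35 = 0.34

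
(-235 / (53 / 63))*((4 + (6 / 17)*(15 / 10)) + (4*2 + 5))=-4411890 / 901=-4896.66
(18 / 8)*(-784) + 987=-777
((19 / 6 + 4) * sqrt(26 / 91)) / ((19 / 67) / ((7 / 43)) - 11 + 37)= 2881 * sqrt(14) / 78066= 0.14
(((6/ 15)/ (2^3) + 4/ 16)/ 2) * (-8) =-1.20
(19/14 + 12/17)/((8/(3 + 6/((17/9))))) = 7365/4624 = 1.59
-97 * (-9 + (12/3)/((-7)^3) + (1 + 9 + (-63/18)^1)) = 167131/686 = 243.63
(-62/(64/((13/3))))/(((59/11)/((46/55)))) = -9269/14160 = -0.65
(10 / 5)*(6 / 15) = 4 / 5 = 0.80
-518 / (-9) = 518 / 9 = 57.56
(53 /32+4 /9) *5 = 3025 /288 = 10.50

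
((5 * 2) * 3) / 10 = 3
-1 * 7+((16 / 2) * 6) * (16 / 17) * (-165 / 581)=-195859 / 9877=-19.83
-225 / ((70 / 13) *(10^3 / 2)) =-117 / 1400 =-0.08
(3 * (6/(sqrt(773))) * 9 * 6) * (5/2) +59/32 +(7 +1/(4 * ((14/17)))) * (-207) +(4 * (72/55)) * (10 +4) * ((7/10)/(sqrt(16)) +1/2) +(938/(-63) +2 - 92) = -867858197/554400 +2430 * sqrt(773)/773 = -1478.00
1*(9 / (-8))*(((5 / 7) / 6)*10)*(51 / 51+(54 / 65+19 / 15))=-755 / 182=-4.15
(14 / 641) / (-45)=-14 / 28845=-0.00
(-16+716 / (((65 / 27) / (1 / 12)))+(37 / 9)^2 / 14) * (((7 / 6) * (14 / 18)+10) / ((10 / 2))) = 433797911 / 19901700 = 21.80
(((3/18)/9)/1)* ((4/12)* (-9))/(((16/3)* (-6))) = 1/576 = 0.00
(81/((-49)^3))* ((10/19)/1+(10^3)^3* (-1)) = 1538999999190/2235331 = 688488.64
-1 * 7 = -7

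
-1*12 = -12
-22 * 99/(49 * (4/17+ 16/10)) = -30855/1274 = -24.22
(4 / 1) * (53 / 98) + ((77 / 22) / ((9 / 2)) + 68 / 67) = 116887 / 29547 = 3.96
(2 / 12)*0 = 0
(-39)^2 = 1521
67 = 67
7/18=0.39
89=89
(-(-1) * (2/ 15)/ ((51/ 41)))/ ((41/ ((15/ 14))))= 1/ 357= 0.00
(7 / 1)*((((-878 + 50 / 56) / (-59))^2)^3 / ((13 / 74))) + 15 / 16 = 430120582.35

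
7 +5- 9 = 3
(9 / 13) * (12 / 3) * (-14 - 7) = -756 / 13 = -58.15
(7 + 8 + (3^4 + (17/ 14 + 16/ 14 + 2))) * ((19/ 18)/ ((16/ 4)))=26695/ 1008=26.48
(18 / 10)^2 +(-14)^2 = 4981 / 25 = 199.24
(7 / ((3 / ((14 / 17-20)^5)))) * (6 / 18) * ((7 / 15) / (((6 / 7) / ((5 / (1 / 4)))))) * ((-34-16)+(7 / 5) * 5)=108612690417101248 / 115008417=944389056.47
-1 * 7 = -7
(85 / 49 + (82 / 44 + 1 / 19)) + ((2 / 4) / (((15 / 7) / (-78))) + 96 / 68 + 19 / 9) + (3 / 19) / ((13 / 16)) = -2206373333 / 203693490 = -10.83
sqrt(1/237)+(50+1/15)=sqrt(237)/237+751/15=50.13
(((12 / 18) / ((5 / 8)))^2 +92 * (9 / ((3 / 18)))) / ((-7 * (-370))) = 559028 / 291375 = 1.92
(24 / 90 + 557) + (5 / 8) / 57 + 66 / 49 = 20803179 / 37240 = 558.62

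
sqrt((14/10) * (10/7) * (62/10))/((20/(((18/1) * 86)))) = 387 * sqrt(310)/25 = 272.55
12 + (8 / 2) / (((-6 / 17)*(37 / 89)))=-1694 / 111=-15.26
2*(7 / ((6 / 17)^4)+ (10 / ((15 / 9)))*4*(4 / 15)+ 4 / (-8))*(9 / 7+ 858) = 1187548267 / 1512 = 785415.52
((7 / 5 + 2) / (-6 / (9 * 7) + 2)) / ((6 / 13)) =1547 / 400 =3.87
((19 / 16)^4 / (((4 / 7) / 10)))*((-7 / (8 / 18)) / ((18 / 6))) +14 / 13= -1237877123 / 6815744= -181.62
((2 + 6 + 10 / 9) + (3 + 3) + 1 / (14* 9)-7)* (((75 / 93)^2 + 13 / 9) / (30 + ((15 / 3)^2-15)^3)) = 0.02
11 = 11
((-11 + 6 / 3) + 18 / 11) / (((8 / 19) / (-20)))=7695 / 22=349.77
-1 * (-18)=18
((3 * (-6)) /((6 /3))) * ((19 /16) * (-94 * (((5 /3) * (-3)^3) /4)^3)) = -732371625 /512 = -1430413.33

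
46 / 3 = 15.33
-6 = -6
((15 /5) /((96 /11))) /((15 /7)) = 77 /480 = 0.16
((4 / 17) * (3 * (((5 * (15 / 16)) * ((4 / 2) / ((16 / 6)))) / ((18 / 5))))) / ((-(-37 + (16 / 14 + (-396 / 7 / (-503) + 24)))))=1320375 / 22496032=0.06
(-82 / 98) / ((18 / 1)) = -41 / 882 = -0.05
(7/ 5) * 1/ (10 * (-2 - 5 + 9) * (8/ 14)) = 49/ 400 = 0.12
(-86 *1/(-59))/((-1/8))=-688/59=-11.66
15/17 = 0.88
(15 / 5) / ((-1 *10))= -3 / 10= -0.30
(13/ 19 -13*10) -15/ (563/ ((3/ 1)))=-1384146/ 10697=-129.40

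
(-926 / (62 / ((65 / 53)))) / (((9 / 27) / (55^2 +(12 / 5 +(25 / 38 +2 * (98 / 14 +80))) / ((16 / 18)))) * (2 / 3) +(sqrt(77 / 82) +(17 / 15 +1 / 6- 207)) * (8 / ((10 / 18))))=65865858017193847006875 * sqrt(6314) / 179654805667505623922495108308 +1110985747668143583538638375 / 179654805667505623922495108308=0.01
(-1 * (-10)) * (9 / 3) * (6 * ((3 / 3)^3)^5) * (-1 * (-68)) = 12240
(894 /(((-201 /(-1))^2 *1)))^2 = 88804 /181360089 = 0.00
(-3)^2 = 9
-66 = -66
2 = 2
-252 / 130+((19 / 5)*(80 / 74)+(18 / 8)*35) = 778447 / 9620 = 80.92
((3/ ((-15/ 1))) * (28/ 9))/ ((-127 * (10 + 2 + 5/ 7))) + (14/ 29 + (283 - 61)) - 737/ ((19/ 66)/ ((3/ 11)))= -133326350014/ 280257885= -475.73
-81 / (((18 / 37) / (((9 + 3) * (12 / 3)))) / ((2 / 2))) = -7992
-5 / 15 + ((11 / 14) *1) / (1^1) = 19 / 42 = 0.45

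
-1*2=-2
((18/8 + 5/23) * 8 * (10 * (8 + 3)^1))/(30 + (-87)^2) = 0.29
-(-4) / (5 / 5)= 4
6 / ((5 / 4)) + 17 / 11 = 349 / 55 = 6.35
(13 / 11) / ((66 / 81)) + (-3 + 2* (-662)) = -320783 / 242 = -1325.55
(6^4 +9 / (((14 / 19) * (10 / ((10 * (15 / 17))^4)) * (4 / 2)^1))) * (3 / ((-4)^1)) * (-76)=166549511934 / 584647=284871.92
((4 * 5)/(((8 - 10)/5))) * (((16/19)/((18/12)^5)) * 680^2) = -11837440000/4617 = -2563881.31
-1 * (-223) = 223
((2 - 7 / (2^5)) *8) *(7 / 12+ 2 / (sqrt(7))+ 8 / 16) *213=12141 *sqrt(7) / 14+ 52611 / 16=5582.62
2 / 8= 1 / 4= 0.25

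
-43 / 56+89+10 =5501 / 56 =98.23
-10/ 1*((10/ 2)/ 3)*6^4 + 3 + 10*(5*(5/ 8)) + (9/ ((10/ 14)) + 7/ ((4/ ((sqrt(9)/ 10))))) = -21552.62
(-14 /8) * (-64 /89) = 112 /89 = 1.26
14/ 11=1.27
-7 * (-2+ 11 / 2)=-49 / 2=-24.50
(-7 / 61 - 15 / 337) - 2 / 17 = -96772 / 349469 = -0.28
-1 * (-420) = 420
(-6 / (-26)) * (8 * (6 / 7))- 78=-6954 / 91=-76.42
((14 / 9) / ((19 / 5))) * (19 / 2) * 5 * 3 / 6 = 175 / 18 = 9.72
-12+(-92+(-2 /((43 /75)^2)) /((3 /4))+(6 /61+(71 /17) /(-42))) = -9028656887 /80531346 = -112.11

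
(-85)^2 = 7225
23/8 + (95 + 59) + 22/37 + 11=49867/296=168.47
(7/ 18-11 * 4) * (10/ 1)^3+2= -43609.11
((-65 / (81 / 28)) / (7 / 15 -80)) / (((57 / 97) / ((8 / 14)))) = 504400 / 1836027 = 0.27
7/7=1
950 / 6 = 475 / 3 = 158.33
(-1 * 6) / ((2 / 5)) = -15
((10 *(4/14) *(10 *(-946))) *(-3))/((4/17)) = 2412300/7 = 344614.29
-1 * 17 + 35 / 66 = -1087 / 66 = -16.47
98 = 98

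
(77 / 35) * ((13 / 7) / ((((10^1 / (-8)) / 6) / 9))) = -30888 / 175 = -176.50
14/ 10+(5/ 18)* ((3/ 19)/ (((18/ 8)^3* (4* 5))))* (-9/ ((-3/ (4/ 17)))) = 1648429/ 1177335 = 1.40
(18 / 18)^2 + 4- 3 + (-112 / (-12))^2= 89.11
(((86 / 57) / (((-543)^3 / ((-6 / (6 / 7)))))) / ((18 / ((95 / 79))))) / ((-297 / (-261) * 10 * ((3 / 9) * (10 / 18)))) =8729 / 4173885392490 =0.00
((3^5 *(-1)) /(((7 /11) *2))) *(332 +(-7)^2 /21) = -63833.79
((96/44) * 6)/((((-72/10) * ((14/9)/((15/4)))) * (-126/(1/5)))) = 15/2156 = 0.01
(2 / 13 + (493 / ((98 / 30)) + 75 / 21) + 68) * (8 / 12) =148.43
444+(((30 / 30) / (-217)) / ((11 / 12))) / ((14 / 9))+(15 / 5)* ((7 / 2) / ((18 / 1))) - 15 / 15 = 88941359 / 200508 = 443.58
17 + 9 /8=145 /8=18.12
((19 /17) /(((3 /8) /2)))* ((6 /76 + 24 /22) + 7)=48.70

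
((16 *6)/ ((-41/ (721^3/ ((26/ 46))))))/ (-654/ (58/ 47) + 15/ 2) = 2285670178624/ 769119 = 2971803.04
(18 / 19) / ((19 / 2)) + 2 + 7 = 3285 / 361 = 9.10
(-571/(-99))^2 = 33.27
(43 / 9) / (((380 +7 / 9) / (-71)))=-3053 / 3427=-0.89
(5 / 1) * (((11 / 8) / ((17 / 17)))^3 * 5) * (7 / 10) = 46585 / 1024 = 45.49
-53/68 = -0.78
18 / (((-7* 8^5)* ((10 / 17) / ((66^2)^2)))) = -181445913 / 71680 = -2531.33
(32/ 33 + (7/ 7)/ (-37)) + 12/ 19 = 36521/ 23199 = 1.57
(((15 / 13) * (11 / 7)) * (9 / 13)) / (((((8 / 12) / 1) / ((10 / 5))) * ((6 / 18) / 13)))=13365 / 91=146.87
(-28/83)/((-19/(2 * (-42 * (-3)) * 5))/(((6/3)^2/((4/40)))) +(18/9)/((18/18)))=-1411200/8364823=-0.17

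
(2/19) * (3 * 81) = 486/19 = 25.58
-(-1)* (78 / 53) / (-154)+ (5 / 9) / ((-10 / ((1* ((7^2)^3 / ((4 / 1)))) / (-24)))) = 480058177 / 7051968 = 68.07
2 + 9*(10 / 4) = 49 / 2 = 24.50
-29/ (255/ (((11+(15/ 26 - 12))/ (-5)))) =-319/ 33150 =-0.01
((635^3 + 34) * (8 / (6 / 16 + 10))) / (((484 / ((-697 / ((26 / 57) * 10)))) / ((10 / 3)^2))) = -6955574274640 / 10043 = -692579336.32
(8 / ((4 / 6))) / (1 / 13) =156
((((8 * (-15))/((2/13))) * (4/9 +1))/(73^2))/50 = -338/79935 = -0.00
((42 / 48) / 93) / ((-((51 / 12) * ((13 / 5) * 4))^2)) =-0.00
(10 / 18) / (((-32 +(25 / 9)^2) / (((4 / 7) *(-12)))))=2160 / 13769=0.16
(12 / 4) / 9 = 1 / 3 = 0.33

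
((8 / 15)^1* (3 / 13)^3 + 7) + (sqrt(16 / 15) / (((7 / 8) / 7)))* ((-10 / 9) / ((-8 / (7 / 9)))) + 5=56* sqrt(15) / 243 + 131892 / 10985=12.90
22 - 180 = -158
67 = 67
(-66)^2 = 4356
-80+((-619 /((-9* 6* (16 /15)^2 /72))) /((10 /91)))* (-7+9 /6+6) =824455 /256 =3220.53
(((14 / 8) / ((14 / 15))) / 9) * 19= 3.96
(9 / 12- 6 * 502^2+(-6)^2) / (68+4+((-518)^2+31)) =-6047949 / 1073708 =-5.63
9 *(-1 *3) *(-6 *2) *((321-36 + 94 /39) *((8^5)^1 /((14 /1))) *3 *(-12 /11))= -64911310848 /91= -713311108.22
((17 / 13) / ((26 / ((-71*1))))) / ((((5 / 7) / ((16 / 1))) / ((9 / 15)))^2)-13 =-69505861 / 105625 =-658.04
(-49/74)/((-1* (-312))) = -49/23088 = -0.00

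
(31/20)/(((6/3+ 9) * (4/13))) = 403/880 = 0.46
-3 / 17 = -0.18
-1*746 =-746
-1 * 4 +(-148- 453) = -605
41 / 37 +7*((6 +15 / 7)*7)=14804 / 37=400.11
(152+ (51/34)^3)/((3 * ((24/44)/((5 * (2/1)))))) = 68365/72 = 949.51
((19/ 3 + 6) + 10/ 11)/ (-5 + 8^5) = 437/ 1081179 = 0.00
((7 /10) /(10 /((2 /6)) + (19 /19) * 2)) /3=7 /960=0.01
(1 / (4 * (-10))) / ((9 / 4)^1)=-1 / 90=-0.01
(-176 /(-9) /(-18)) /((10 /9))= -44 /45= -0.98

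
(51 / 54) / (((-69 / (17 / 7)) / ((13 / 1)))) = -3757 / 8694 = -0.43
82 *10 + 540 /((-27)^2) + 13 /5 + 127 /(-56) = 6207311 /7560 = 821.07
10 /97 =0.10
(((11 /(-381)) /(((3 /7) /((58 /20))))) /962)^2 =4986289 /120904538835600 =0.00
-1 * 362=-362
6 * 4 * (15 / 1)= 360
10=10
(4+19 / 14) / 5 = 15 / 14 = 1.07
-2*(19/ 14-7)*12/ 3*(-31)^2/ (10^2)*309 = 23458971/ 175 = 134051.26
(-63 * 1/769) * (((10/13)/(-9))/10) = 7/9997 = 0.00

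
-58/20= -29/10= -2.90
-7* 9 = -63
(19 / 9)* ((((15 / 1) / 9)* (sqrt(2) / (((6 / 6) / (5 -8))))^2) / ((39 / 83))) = 15770 / 117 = 134.79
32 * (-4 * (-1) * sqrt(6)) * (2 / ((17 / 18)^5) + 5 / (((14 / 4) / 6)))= 14290607616 * sqrt(6) / 9938999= 3521.95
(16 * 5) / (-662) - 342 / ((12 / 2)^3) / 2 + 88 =691823 / 7944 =87.09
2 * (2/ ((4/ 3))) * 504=1512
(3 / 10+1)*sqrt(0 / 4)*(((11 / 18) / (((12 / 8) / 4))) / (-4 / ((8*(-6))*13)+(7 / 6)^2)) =0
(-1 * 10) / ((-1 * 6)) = 5 / 3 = 1.67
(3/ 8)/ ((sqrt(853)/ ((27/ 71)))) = 81 *sqrt(853)/ 484504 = 0.00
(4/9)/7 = 4/63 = 0.06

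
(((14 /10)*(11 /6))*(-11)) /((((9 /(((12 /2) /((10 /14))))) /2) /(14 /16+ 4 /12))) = -171941 /2700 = -63.68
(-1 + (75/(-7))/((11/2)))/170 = -227/13090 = -0.02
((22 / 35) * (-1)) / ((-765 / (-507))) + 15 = 130157 / 8925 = 14.58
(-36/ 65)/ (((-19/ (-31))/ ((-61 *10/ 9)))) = 15128/ 247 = 61.25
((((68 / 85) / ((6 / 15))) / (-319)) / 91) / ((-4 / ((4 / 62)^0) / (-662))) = -331 / 29029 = -0.01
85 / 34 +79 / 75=3.55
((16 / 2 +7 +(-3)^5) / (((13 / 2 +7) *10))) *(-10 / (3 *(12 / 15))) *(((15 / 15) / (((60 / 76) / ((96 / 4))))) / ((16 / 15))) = 1805 / 9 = 200.56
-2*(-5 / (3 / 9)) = 30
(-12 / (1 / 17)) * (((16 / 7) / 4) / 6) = -136 / 7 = -19.43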